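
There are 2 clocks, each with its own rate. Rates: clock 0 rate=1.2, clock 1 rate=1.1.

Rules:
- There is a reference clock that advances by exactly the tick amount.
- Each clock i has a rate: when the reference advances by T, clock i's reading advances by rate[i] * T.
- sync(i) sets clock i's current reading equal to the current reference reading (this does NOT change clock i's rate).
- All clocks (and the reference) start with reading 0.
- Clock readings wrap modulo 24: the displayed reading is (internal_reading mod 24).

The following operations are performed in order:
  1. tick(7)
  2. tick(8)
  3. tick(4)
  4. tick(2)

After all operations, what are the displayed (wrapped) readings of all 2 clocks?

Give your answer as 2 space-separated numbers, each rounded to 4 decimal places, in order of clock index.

After op 1 tick(7): ref=7.0000 raw=[8.4000 7.7000]
After op 2 tick(8): ref=15.0000 raw=[18.0000 16.5000]
After op 3 tick(4): ref=19.0000 raw=[22.8000 20.9000]
After op 4 tick(2): ref=21.0000 raw=[25.2000 23.1000]
Wrap final raw readings (mod 24): 25.2000 mod 24 = 1.2000; 23.1000 mod 24 = 23.1000

Answer: 1.2000 23.1000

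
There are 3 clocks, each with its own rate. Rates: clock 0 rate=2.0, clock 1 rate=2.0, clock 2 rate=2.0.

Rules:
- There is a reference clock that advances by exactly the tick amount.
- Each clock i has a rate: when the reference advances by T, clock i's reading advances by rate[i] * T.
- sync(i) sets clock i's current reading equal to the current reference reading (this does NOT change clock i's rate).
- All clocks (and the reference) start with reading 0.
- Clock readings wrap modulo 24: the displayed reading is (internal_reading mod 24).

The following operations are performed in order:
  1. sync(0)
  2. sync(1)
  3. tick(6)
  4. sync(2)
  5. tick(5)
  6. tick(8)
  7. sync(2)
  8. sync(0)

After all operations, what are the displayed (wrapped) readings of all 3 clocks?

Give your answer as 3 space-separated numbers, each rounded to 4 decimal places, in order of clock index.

Answer: 19.0000 14.0000 19.0000

Derivation:
After op 1 sync(0): ref=0.0000 raw=[0.0000 0.0000 0.0000]
After op 2 sync(1): ref=0.0000 raw=[0.0000 0.0000 0.0000]
After op 3 tick(6): ref=6.0000 raw=[12.0000 12.0000 12.0000]
After op 4 sync(2): ref=6.0000 raw=[12.0000 12.0000 6.0000]
After op 5 tick(5): ref=11.0000 raw=[22.0000 22.0000 16.0000]
After op 6 tick(8): ref=19.0000 raw=[38.0000 38.0000 32.0000]
After op 7 sync(2): ref=19.0000 raw=[38.0000 38.0000 19.0000]
After op 8 sync(0): ref=19.0000 raw=[19.0000 38.0000 19.0000]
Wrap final raw readings (mod 24): 19.0000 mod 24 = 19.0000; 38.0000 mod 24 = 14.0000; 19.0000 mod 24 = 19.0000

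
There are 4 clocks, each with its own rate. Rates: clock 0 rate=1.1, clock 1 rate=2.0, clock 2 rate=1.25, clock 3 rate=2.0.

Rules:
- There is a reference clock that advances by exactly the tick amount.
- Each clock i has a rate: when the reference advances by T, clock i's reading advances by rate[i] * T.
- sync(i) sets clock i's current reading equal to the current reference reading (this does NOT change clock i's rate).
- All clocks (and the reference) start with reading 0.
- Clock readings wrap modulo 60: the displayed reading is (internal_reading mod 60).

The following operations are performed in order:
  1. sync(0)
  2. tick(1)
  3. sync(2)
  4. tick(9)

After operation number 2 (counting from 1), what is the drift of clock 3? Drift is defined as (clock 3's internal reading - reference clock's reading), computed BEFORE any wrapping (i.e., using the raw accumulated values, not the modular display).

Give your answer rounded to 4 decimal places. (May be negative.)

Answer: 1.0000

Derivation:
After op 1 sync(0): ref=0.0000 raw=[0.0000 0.0000 0.0000 0.0000]
After op 2 tick(1): ref=1.0000 raw=[1.1000 2.0000 1.2500 2.0000]
Drift of clock 3 after op 2: 2.0000 - 1.0000 = 1.0000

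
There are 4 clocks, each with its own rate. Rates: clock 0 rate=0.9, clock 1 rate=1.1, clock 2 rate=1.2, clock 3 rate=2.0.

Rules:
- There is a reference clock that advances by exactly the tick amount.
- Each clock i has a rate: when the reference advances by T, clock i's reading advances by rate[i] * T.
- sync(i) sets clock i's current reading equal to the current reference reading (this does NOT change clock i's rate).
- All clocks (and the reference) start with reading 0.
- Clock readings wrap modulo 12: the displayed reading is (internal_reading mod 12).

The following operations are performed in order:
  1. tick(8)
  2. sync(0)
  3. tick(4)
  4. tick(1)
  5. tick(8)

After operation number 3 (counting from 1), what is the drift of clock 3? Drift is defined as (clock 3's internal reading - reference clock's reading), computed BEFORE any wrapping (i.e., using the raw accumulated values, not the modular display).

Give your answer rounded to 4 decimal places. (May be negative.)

After op 1 tick(8): ref=8.0000 raw=[7.2000 8.8000 9.6000 16.0000]
After op 2 sync(0): ref=8.0000 raw=[8.0000 8.8000 9.6000 16.0000]
After op 3 tick(4): ref=12.0000 raw=[11.6000 13.2000 14.4000 24.0000]
Drift of clock 3 after op 3: 24.0000 - 12.0000 = 12.0000

Answer: 12.0000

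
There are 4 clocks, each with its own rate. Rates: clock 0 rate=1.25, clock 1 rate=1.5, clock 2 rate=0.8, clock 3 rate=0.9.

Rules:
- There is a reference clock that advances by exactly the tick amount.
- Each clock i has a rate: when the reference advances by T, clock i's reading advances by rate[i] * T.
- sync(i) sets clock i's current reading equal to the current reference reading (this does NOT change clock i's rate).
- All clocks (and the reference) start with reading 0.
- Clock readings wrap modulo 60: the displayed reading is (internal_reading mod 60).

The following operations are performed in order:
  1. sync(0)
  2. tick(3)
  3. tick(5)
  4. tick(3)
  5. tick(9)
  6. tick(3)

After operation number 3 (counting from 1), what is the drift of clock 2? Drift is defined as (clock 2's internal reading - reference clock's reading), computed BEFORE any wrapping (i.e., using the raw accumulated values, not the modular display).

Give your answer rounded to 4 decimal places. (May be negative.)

After op 1 sync(0): ref=0.0000 raw=[0.0000 0.0000 0.0000 0.0000]
After op 2 tick(3): ref=3.0000 raw=[3.7500 4.5000 2.4000 2.7000]
After op 3 tick(5): ref=8.0000 raw=[10.0000 12.0000 6.4000 7.2000]
Drift of clock 2 after op 3: 6.4000 - 8.0000 = -1.6000

Answer: -1.6000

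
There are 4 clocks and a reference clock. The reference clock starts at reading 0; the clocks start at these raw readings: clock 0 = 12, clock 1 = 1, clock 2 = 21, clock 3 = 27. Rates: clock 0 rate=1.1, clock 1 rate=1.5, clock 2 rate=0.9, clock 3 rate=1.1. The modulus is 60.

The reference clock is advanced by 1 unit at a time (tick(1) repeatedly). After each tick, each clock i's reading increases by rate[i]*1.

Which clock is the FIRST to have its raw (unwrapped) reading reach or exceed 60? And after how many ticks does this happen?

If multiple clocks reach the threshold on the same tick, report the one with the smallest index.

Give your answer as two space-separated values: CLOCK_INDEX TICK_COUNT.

clock 0: start=12, rate=1.1, needs 60-12 = 48; ticks = ceil(48/1.1) = ceil(43.6364) = 44; reading at tick 44 = 12 + 1.1*44 = 60.4000
clock 1: start=1, rate=1.5, needs 60-1 = 59; ticks = ceil(59/1.5) = ceil(39.3333) = 40; reading at tick 40 = 1 + 1.5*40 = 61.0000
clock 2: start=21, rate=0.9, needs 60-21 = 39; ticks = ceil(39/0.9) = ceil(43.3333) = 44; reading at tick 44 = 21 + 0.9*44 = 60.6000
clock 3: start=27, rate=1.1, needs 60-27 = 33; ticks = ceil(33/1.1) = ceil(30.0000) = 30; reading at tick 30 = 27 + 1.1*30 = 60.0000
Minimum tick count = 30; winners = [3]; smallest index = 3

Answer: 3 30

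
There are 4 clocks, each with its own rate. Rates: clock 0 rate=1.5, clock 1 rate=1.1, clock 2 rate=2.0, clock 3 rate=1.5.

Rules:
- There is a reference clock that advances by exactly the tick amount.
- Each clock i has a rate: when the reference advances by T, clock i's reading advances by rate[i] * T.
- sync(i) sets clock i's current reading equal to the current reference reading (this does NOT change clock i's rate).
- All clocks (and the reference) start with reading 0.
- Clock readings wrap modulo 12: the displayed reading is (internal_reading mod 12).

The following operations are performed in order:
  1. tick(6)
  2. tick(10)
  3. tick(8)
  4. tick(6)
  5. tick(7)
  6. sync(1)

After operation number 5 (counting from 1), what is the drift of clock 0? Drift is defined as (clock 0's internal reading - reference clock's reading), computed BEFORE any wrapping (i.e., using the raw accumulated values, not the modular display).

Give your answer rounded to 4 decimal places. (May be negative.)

After op 1 tick(6): ref=6.0000 raw=[9.0000 6.6000 12.0000 9.0000]
After op 2 tick(10): ref=16.0000 raw=[24.0000 17.6000 32.0000 24.0000]
After op 3 tick(8): ref=24.0000 raw=[36.0000 26.4000 48.0000 36.0000]
After op 4 tick(6): ref=30.0000 raw=[45.0000 33.0000 60.0000 45.0000]
After op 5 tick(7): ref=37.0000 raw=[55.5000 40.7000 74.0000 55.5000]
Drift of clock 0 after op 5: 55.5000 - 37.0000 = 18.5000

Answer: 18.5000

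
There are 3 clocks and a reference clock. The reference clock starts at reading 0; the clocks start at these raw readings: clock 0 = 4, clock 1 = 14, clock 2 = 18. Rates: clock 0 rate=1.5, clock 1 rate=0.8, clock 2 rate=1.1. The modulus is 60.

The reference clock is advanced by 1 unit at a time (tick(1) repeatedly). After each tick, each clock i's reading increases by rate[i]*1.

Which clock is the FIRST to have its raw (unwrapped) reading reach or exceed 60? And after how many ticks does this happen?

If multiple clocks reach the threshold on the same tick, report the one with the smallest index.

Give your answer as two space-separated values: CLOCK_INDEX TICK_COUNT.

clock 0: start=4, rate=1.5, needs 60-4 = 56; ticks = ceil(56/1.5) = ceil(37.3333) = 38; reading at tick 38 = 4 + 1.5*38 = 61.0000
clock 1: start=14, rate=0.8, needs 60-14 = 46; ticks = ceil(46/0.8) = ceil(57.5000) = 58; reading at tick 58 = 14 + 0.8*58 = 60.4000
clock 2: start=18, rate=1.1, needs 60-18 = 42; ticks = ceil(42/1.1) = ceil(38.1818) = 39; reading at tick 39 = 18 + 1.1*39 = 60.9000
Minimum tick count = 38; winners = [0]; smallest index = 0

Answer: 0 38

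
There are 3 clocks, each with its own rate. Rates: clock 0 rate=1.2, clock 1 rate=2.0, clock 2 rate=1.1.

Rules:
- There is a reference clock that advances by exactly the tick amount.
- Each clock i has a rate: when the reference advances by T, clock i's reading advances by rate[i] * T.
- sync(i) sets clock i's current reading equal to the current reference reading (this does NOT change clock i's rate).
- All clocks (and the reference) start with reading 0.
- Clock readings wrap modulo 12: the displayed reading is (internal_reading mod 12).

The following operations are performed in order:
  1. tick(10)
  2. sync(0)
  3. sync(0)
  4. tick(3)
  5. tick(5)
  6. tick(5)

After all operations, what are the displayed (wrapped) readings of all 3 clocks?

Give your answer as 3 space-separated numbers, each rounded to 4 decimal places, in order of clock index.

Answer: 1.6000 10.0000 1.3000

Derivation:
After op 1 tick(10): ref=10.0000 raw=[12.0000 20.0000 11.0000]
After op 2 sync(0): ref=10.0000 raw=[10.0000 20.0000 11.0000]
After op 3 sync(0): ref=10.0000 raw=[10.0000 20.0000 11.0000]
After op 4 tick(3): ref=13.0000 raw=[13.6000 26.0000 14.3000]
After op 5 tick(5): ref=18.0000 raw=[19.6000 36.0000 19.8000]
After op 6 tick(5): ref=23.0000 raw=[25.6000 46.0000 25.3000]
Wrap final raw readings (mod 12): 25.6000 mod 12 = 1.6000; 46.0000 mod 12 = 10.0000; 25.3000 mod 12 = 1.3000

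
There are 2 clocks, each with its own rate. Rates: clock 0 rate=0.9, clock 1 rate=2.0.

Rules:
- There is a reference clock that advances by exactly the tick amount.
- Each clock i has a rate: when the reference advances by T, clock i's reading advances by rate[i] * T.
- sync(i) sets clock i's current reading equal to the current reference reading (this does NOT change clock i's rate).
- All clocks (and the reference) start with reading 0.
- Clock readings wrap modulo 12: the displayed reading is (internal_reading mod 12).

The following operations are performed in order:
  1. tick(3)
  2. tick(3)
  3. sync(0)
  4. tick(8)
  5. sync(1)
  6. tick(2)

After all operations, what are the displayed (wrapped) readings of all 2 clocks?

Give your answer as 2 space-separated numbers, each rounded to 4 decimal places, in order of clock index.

Answer: 3.0000 6.0000

Derivation:
After op 1 tick(3): ref=3.0000 raw=[2.7000 6.0000]
After op 2 tick(3): ref=6.0000 raw=[5.4000 12.0000]
After op 3 sync(0): ref=6.0000 raw=[6.0000 12.0000]
After op 4 tick(8): ref=14.0000 raw=[13.2000 28.0000]
After op 5 sync(1): ref=14.0000 raw=[13.2000 14.0000]
After op 6 tick(2): ref=16.0000 raw=[15.0000 18.0000]
Wrap final raw readings (mod 12): 15.0000 mod 12 = 3.0000; 18.0000 mod 12 = 6.0000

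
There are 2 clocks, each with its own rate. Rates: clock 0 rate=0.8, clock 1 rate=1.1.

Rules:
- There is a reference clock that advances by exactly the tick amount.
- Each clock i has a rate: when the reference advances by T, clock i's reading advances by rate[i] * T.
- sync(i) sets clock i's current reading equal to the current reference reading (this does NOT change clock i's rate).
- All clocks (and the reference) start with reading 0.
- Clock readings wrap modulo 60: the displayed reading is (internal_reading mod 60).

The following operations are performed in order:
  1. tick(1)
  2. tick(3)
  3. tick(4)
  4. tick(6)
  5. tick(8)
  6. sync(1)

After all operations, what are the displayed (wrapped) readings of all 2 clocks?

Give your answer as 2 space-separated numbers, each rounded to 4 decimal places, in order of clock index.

Answer: 17.6000 22.0000

Derivation:
After op 1 tick(1): ref=1.0000 raw=[0.8000 1.1000]
After op 2 tick(3): ref=4.0000 raw=[3.2000 4.4000]
After op 3 tick(4): ref=8.0000 raw=[6.4000 8.8000]
After op 4 tick(6): ref=14.0000 raw=[11.2000 15.4000]
After op 5 tick(8): ref=22.0000 raw=[17.6000 24.2000]
After op 6 sync(1): ref=22.0000 raw=[17.6000 22.0000]
Wrap final raw readings (mod 60): 17.6000 mod 60 = 17.6000; 22.0000 mod 60 = 22.0000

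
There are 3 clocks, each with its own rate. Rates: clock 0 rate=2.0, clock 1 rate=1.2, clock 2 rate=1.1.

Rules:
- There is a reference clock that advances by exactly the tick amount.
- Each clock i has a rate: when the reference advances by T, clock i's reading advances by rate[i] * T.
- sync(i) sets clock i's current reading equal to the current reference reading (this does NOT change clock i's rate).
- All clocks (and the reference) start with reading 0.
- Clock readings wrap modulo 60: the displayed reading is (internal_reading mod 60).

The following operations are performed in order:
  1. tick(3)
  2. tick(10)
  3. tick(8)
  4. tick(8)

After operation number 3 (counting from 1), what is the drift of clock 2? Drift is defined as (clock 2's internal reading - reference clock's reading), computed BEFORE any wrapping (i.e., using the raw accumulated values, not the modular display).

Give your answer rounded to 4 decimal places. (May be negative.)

After op 1 tick(3): ref=3.0000 raw=[6.0000 3.6000 3.3000]
After op 2 tick(10): ref=13.0000 raw=[26.0000 15.6000 14.3000]
After op 3 tick(8): ref=21.0000 raw=[42.0000 25.2000 23.1000]
Drift of clock 2 after op 3: 23.1000 - 21.0000 = 2.1000

Answer: 2.1000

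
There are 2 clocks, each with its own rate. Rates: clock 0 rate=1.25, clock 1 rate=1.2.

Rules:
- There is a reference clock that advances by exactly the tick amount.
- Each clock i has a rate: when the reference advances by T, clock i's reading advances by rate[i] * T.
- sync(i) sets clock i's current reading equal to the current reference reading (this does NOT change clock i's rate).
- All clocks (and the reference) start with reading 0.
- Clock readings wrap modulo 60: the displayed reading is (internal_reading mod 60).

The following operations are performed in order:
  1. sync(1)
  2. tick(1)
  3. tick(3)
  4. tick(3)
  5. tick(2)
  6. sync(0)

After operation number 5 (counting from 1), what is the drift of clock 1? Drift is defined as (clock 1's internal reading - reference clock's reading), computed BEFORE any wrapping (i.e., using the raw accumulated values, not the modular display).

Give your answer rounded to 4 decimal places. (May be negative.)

Answer: 1.8000

Derivation:
After op 1 sync(1): ref=0.0000 raw=[0.0000 0.0000]
After op 2 tick(1): ref=1.0000 raw=[1.2500 1.2000]
After op 3 tick(3): ref=4.0000 raw=[5.0000 4.8000]
After op 4 tick(3): ref=7.0000 raw=[8.7500 8.4000]
After op 5 tick(2): ref=9.0000 raw=[11.2500 10.8000]
Drift of clock 1 after op 5: 10.8000 - 9.0000 = 1.8000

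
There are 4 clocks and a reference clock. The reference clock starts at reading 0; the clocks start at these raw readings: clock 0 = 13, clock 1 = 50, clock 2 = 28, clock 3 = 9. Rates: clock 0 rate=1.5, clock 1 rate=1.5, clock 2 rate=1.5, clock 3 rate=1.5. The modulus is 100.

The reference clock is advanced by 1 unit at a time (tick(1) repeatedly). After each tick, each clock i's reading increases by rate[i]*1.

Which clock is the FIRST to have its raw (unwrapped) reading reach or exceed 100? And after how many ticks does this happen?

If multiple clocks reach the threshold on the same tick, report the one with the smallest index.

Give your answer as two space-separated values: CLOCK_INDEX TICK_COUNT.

Answer: 1 34

Derivation:
clock 0: start=13, rate=1.5, needs 100-13 = 87; ticks = ceil(87/1.5) = ceil(58.0000) = 58; reading at tick 58 = 13 + 1.5*58 = 100.0000
clock 1: start=50, rate=1.5, needs 100-50 = 50; ticks = ceil(50/1.5) = ceil(33.3333) = 34; reading at tick 34 = 50 + 1.5*34 = 101.0000
clock 2: start=28, rate=1.5, needs 100-28 = 72; ticks = ceil(72/1.5) = ceil(48.0000) = 48; reading at tick 48 = 28 + 1.5*48 = 100.0000
clock 3: start=9, rate=1.5, needs 100-9 = 91; ticks = ceil(91/1.5) = ceil(60.6667) = 61; reading at tick 61 = 9 + 1.5*61 = 100.5000
Minimum tick count = 34; winners = [1]; smallest index = 1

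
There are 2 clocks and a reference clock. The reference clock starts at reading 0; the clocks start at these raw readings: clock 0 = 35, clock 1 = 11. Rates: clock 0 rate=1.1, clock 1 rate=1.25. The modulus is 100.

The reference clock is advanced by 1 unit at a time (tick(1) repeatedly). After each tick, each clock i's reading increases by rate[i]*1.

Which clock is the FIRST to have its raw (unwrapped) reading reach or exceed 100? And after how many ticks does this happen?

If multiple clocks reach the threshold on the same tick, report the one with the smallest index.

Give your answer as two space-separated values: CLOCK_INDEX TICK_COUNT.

Answer: 0 60

Derivation:
clock 0: start=35, rate=1.1, needs 100-35 = 65; ticks = ceil(65/1.1) = ceil(59.0909) = 60; reading at tick 60 = 35 + 1.1*60 = 101.0000
clock 1: start=11, rate=1.25, needs 100-11 = 89; ticks = ceil(89/1.25) = ceil(71.2000) = 72; reading at tick 72 = 11 + 1.25*72 = 101.0000
Minimum tick count = 60; winners = [0]; smallest index = 0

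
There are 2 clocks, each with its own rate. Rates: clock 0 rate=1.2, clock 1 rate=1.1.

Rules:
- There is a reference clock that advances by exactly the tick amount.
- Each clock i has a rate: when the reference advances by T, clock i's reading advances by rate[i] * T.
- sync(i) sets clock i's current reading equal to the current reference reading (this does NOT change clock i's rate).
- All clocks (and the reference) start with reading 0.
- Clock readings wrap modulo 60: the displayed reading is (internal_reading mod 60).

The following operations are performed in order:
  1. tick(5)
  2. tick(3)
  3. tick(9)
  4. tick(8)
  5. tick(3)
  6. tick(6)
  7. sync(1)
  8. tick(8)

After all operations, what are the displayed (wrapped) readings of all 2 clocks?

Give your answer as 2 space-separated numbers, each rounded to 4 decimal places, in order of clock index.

After op 1 tick(5): ref=5.0000 raw=[6.0000 5.5000]
After op 2 tick(3): ref=8.0000 raw=[9.6000 8.8000]
After op 3 tick(9): ref=17.0000 raw=[20.4000 18.7000]
After op 4 tick(8): ref=25.0000 raw=[30.0000 27.5000]
After op 5 tick(3): ref=28.0000 raw=[33.6000 30.8000]
After op 6 tick(6): ref=34.0000 raw=[40.8000 37.4000]
After op 7 sync(1): ref=34.0000 raw=[40.8000 34.0000]
After op 8 tick(8): ref=42.0000 raw=[50.4000 42.8000]
Wrap final raw readings (mod 60): 50.4000 mod 60 = 50.4000; 42.8000 mod 60 = 42.8000

Answer: 50.4000 42.8000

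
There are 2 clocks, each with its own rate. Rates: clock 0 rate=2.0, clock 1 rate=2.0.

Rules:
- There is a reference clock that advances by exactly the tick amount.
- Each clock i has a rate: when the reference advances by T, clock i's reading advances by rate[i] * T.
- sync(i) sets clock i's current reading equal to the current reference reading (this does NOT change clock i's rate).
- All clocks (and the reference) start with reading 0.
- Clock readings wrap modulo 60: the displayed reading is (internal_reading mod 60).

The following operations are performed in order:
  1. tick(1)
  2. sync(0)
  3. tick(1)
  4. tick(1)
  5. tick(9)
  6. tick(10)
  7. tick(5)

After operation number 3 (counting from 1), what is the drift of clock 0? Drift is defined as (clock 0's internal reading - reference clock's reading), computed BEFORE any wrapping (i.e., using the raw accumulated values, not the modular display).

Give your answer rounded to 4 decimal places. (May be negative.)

Answer: 1.0000

Derivation:
After op 1 tick(1): ref=1.0000 raw=[2.0000 2.0000]
After op 2 sync(0): ref=1.0000 raw=[1.0000 2.0000]
After op 3 tick(1): ref=2.0000 raw=[3.0000 4.0000]
Drift of clock 0 after op 3: 3.0000 - 2.0000 = 1.0000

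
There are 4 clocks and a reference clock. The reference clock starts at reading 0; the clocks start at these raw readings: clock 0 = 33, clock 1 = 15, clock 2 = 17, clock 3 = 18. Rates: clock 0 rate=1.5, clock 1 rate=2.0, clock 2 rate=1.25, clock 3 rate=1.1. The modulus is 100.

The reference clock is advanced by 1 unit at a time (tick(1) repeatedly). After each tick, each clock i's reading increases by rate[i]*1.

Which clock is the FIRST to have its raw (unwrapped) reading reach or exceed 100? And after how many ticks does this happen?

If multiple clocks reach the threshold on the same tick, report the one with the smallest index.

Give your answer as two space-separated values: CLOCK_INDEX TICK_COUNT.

Answer: 1 43

Derivation:
clock 0: start=33, rate=1.5, needs 100-33 = 67; ticks = ceil(67/1.5) = ceil(44.6667) = 45; reading at tick 45 = 33 + 1.5*45 = 100.5000
clock 1: start=15, rate=2.0, needs 100-15 = 85; ticks = ceil(85/2.0) = ceil(42.5000) = 43; reading at tick 43 = 15 + 2.0*43 = 101.0000
clock 2: start=17, rate=1.25, needs 100-17 = 83; ticks = ceil(83/1.25) = ceil(66.4000) = 67; reading at tick 67 = 17 + 1.25*67 = 100.7500
clock 3: start=18, rate=1.1, needs 100-18 = 82; ticks = ceil(82/1.1) = ceil(74.5455) = 75; reading at tick 75 = 18 + 1.1*75 = 100.5000
Minimum tick count = 43; winners = [1]; smallest index = 1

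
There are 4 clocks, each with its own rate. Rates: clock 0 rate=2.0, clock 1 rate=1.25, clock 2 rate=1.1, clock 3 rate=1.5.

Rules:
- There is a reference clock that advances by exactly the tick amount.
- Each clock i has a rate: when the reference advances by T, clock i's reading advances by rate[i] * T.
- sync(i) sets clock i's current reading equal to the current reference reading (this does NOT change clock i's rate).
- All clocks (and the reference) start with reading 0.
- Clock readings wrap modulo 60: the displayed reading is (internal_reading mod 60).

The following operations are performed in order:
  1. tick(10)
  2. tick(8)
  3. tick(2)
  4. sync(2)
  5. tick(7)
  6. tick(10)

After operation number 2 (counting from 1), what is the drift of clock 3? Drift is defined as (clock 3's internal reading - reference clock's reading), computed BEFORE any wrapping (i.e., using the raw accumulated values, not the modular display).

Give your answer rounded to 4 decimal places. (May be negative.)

After op 1 tick(10): ref=10.0000 raw=[20.0000 12.5000 11.0000 15.0000]
After op 2 tick(8): ref=18.0000 raw=[36.0000 22.5000 19.8000 27.0000]
Drift of clock 3 after op 2: 27.0000 - 18.0000 = 9.0000

Answer: 9.0000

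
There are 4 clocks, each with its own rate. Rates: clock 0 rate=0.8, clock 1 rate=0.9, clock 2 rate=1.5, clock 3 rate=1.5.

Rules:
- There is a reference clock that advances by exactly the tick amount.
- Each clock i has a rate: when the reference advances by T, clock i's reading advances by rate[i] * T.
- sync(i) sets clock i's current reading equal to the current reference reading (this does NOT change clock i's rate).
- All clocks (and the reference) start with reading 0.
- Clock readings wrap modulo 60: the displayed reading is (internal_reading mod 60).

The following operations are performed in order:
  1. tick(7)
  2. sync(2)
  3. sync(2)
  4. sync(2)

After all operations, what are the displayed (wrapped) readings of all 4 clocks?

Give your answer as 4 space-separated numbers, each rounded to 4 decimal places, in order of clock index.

Answer: 5.6000 6.3000 7.0000 10.5000

Derivation:
After op 1 tick(7): ref=7.0000 raw=[5.6000 6.3000 10.5000 10.5000]
After op 2 sync(2): ref=7.0000 raw=[5.6000 6.3000 7.0000 10.5000]
After op 3 sync(2): ref=7.0000 raw=[5.6000 6.3000 7.0000 10.5000]
After op 4 sync(2): ref=7.0000 raw=[5.6000 6.3000 7.0000 10.5000]
Wrap final raw readings (mod 60): 5.6000 mod 60 = 5.6000; 6.3000 mod 60 = 6.3000; 7.0000 mod 60 = 7.0000; 10.5000 mod 60 = 10.5000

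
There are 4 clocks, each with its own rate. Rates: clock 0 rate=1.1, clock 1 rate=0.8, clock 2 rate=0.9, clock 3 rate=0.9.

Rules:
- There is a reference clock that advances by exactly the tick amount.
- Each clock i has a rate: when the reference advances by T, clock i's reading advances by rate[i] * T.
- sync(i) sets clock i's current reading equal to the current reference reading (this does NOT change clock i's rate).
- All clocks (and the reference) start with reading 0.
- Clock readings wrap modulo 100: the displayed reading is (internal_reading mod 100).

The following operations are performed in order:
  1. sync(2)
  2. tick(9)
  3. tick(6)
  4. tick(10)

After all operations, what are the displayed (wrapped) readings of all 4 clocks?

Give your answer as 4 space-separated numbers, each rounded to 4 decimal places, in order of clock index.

Answer: 27.5000 20.0000 22.5000 22.5000

Derivation:
After op 1 sync(2): ref=0.0000 raw=[0.0000 0.0000 0.0000 0.0000]
After op 2 tick(9): ref=9.0000 raw=[9.9000 7.2000 8.1000 8.1000]
After op 3 tick(6): ref=15.0000 raw=[16.5000 12.0000 13.5000 13.5000]
After op 4 tick(10): ref=25.0000 raw=[27.5000 20.0000 22.5000 22.5000]
Wrap final raw readings (mod 100): 27.5000 mod 100 = 27.5000; 20.0000 mod 100 = 20.0000; 22.5000 mod 100 = 22.5000; 22.5000 mod 100 = 22.5000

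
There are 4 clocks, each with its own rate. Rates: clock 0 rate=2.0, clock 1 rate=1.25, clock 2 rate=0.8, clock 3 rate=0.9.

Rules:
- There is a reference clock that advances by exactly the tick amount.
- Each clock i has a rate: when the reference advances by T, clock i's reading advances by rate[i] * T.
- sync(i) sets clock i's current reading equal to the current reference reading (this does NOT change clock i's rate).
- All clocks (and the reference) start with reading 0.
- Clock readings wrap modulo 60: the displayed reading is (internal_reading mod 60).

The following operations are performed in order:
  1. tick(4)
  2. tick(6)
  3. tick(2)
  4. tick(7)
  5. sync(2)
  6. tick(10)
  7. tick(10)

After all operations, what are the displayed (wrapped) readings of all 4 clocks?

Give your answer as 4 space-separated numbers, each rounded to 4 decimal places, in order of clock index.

Answer: 18.0000 48.7500 35.0000 35.1000

Derivation:
After op 1 tick(4): ref=4.0000 raw=[8.0000 5.0000 3.2000 3.6000]
After op 2 tick(6): ref=10.0000 raw=[20.0000 12.5000 8.0000 9.0000]
After op 3 tick(2): ref=12.0000 raw=[24.0000 15.0000 9.6000 10.8000]
After op 4 tick(7): ref=19.0000 raw=[38.0000 23.7500 15.2000 17.1000]
After op 5 sync(2): ref=19.0000 raw=[38.0000 23.7500 19.0000 17.1000]
After op 6 tick(10): ref=29.0000 raw=[58.0000 36.2500 27.0000 26.1000]
After op 7 tick(10): ref=39.0000 raw=[78.0000 48.7500 35.0000 35.1000]
Wrap final raw readings (mod 60): 78.0000 mod 60 = 18.0000; 48.7500 mod 60 = 48.7500; 35.0000 mod 60 = 35.0000; 35.1000 mod 60 = 35.1000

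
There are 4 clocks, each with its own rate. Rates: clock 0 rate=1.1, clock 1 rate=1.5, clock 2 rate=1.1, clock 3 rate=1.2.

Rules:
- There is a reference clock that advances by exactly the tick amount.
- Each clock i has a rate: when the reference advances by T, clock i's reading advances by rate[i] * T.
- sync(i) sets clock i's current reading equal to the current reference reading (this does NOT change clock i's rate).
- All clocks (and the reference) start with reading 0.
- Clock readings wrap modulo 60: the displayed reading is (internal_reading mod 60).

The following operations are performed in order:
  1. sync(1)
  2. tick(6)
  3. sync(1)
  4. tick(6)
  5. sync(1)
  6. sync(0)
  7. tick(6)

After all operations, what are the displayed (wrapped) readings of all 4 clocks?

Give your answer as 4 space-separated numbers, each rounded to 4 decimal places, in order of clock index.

Answer: 18.6000 21.0000 19.8000 21.6000

Derivation:
After op 1 sync(1): ref=0.0000 raw=[0.0000 0.0000 0.0000 0.0000]
After op 2 tick(6): ref=6.0000 raw=[6.6000 9.0000 6.6000 7.2000]
After op 3 sync(1): ref=6.0000 raw=[6.6000 6.0000 6.6000 7.2000]
After op 4 tick(6): ref=12.0000 raw=[13.2000 15.0000 13.2000 14.4000]
After op 5 sync(1): ref=12.0000 raw=[13.2000 12.0000 13.2000 14.4000]
After op 6 sync(0): ref=12.0000 raw=[12.0000 12.0000 13.2000 14.4000]
After op 7 tick(6): ref=18.0000 raw=[18.6000 21.0000 19.8000 21.6000]
Wrap final raw readings (mod 60): 18.6000 mod 60 = 18.6000; 21.0000 mod 60 = 21.0000; 19.8000 mod 60 = 19.8000; 21.6000 mod 60 = 21.6000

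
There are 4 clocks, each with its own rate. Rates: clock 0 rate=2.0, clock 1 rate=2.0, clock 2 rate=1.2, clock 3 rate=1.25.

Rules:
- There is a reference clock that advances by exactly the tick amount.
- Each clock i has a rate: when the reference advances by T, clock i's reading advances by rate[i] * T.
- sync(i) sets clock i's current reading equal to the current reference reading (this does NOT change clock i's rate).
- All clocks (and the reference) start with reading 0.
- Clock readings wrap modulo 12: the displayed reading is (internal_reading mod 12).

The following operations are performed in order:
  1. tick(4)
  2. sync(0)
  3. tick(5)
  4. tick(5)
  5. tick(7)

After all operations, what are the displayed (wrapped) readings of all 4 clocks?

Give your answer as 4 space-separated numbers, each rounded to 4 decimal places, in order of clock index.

After op 1 tick(4): ref=4.0000 raw=[8.0000 8.0000 4.8000 5.0000]
After op 2 sync(0): ref=4.0000 raw=[4.0000 8.0000 4.8000 5.0000]
After op 3 tick(5): ref=9.0000 raw=[14.0000 18.0000 10.8000 11.2500]
After op 4 tick(5): ref=14.0000 raw=[24.0000 28.0000 16.8000 17.5000]
After op 5 tick(7): ref=21.0000 raw=[38.0000 42.0000 25.2000 26.2500]
Wrap final raw readings (mod 12): 38.0000 mod 12 = 2.0000; 42.0000 mod 12 = 6.0000; 25.2000 mod 12 = 1.2000; 26.2500 mod 12 = 2.2500

Answer: 2.0000 6.0000 1.2000 2.2500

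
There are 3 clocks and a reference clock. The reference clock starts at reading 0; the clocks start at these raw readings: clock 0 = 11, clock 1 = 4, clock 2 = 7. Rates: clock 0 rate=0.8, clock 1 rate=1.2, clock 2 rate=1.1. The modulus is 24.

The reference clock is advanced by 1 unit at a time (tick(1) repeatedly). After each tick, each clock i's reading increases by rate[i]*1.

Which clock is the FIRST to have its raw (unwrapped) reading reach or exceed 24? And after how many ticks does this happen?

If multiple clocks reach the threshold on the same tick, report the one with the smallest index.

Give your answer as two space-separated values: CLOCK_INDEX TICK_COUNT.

Answer: 2 16

Derivation:
clock 0: start=11, rate=0.8, needs 24-11 = 13; ticks = ceil(13/0.8) = ceil(16.2500) = 17; reading at tick 17 = 11 + 0.8*17 = 24.6000
clock 1: start=4, rate=1.2, needs 24-4 = 20; ticks = ceil(20/1.2) = ceil(16.6667) = 17; reading at tick 17 = 4 + 1.2*17 = 24.4000
clock 2: start=7, rate=1.1, needs 24-7 = 17; ticks = ceil(17/1.1) = ceil(15.4545) = 16; reading at tick 16 = 7 + 1.1*16 = 24.6000
Minimum tick count = 16; winners = [2]; smallest index = 2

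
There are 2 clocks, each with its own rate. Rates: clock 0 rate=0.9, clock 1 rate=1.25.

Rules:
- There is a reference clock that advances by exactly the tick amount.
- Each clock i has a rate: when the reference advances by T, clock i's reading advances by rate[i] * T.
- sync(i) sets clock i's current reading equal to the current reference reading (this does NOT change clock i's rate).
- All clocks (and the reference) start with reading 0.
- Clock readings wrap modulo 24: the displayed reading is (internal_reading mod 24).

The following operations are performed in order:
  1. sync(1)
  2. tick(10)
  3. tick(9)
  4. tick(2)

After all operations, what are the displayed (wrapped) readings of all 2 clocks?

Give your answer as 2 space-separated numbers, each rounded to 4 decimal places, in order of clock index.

After op 1 sync(1): ref=0.0000 raw=[0.0000 0.0000]
After op 2 tick(10): ref=10.0000 raw=[9.0000 12.5000]
After op 3 tick(9): ref=19.0000 raw=[17.1000 23.7500]
After op 4 tick(2): ref=21.0000 raw=[18.9000 26.2500]
Wrap final raw readings (mod 24): 18.9000 mod 24 = 18.9000; 26.2500 mod 24 = 2.2500

Answer: 18.9000 2.2500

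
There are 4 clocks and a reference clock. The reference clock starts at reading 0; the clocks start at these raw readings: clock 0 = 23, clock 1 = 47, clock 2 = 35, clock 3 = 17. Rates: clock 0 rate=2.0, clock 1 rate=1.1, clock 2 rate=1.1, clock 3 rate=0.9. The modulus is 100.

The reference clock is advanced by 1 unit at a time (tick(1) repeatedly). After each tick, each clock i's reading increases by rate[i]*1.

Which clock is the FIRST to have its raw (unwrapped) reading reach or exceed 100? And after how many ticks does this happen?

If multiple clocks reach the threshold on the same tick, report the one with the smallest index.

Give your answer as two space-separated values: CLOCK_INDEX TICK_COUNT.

Answer: 0 39

Derivation:
clock 0: start=23, rate=2.0, needs 100-23 = 77; ticks = ceil(77/2.0) = ceil(38.5000) = 39; reading at tick 39 = 23 + 2.0*39 = 101.0000
clock 1: start=47, rate=1.1, needs 100-47 = 53; ticks = ceil(53/1.1) = ceil(48.1818) = 49; reading at tick 49 = 47 + 1.1*49 = 100.9000
clock 2: start=35, rate=1.1, needs 100-35 = 65; ticks = ceil(65/1.1) = ceil(59.0909) = 60; reading at tick 60 = 35 + 1.1*60 = 101.0000
clock 3: start=17, rate=0.9, needs 100-17 = 83; ticks = ceil(83/0.9) = ceil(92.2222) = 93; reading at tick 93 = 17 + 0.9*93 = 100.7000
Minimum tick count = 39; winners = [0]; smallest index = 0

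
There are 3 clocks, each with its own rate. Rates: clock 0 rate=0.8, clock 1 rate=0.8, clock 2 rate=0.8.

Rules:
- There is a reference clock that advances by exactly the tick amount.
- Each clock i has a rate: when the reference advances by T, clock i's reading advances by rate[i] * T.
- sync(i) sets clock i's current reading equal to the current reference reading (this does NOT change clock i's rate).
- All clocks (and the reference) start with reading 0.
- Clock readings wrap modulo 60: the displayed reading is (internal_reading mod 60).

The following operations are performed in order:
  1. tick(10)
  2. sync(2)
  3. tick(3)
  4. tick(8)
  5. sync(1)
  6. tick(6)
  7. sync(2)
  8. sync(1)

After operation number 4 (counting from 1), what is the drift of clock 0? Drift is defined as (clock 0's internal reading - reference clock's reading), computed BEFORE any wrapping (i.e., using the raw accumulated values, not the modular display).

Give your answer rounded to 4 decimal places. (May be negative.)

After op 1 tick(10): ref=10.0000 raw=[8.0000 8.0000 8.0000]
After op 2 sync(2): ref=10.0000 raw=[8.0000 8.0000 10.0000]
After op 3 tick(3): ref=13.0000 raw=[10.4000 10.4000 12.4000]
After op 4 tick(8): ref=21.0000 raw=[16.8000 16.8000 18.8000]
Drift of clock 0 after op 4: 16.8000 - 21.0000 = -4.2000

Answer: -4.2000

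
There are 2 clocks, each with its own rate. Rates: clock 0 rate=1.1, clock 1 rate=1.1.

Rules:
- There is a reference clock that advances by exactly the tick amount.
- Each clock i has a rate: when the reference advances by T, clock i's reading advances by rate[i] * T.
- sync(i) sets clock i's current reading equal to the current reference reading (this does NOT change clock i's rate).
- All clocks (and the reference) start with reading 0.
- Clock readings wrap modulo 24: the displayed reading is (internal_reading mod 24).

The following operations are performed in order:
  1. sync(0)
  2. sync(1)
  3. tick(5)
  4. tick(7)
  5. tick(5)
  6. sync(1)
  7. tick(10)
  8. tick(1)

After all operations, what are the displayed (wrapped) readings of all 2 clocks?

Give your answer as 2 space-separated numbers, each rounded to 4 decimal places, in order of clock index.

After op 1 sync(0): ref=0.0000 raw=[0.0000 0.0000]
After op 2 sync(1): ref=0.0000 raw=[0.0000 0.0000]
After op 3 tick(5): ref=5.0000 raw=[5.5000 5.5000]
After op 4 tick(7): ref=12.0000 raw=[13.2000 13.2000]
After op 5 tick(5): ref=17.0000 raw=[18.7000 18.7000]
After op 6 sync(1): ref=17.0000 raw=[18.7000 17.0000]
After op 7 tick(10): ref=27.0000 raw=[29.7000 28.0000]
After op 8 tick(1): ref=28.0000 raw=[30.8000 29.1000]
Wrap final raw readings (mod 24): 30.8000 mod 24 = 6.8000; 29.1000 mod 24 = 5.1000

Answer: 6.8000 5.1000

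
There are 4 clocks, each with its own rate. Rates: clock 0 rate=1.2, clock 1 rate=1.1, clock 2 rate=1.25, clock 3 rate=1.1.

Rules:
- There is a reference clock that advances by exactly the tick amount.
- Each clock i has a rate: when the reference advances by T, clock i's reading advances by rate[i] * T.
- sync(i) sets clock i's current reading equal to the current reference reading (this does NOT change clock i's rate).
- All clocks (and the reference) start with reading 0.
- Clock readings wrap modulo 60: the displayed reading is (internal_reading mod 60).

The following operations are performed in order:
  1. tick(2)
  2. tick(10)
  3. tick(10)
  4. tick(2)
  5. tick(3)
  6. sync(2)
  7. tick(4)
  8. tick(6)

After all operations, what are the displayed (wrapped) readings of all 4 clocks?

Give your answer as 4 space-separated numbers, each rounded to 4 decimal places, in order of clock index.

After op 1 tick(2): ref=2.0000 raw=[2.4000 2.2000 2.5000 2.2000]
After op 2 tick(10): ref=12.0000 raw=[14.4000 13.2000 15.0000 13.2000]
After op 3 tick(10): ref=22.0000 raw=[26.4000 24.2000 27.5000 24.2000]
After op 4 tick(2): ref=24.0000 raw=[28.8000 26.4000 30.0000 26.4000]
After op 5 tick(3): ref=27.0000 raw=[32.4000 29.7000 33.7500 29.7000]
After op 6 sync(2): ref=27.0000 raw=[32.4000 29.7000 27.0000 29.7000]
After op 7 tick(4): ref=31.0000 raw=[37.2000 34.1000 32.0000 34.1000]
After op 8 tick(6): ref=37.0000 raw=[44.4000 40.7000 39.5000 40.7000]
Wrap final raw readings (mod 60): 44.4000 mod 60 = 44.4000; 40.7000 mod 60 = 40.7000; 39.5000 mod 60 = 39.5000; 40.7000 mod 60 = 40.7000

Answer: 44.4000 40.7000 39.5000 40.7000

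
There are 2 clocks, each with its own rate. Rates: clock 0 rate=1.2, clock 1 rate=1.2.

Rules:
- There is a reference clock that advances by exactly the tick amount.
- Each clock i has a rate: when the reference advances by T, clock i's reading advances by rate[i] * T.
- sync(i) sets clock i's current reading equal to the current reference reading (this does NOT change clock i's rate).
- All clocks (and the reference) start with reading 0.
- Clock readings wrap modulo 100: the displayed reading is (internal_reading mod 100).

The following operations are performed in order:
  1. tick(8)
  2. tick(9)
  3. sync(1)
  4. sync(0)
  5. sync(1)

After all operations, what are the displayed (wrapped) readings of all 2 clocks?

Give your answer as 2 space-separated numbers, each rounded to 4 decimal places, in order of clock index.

After op 1 tick(8): ref=8.0000 raw=[9.6000 9.6000]
After op 2 tick(9): ref=17.0000 raw=[20.4000 20.4000]
After op 3 sync(1): ref=17.0000 raw=[20.4000 17.0000]
After op 4 sync(0): ref=17.0000 raw=[17.0000 17.0000]
After op 5 sync(1): ref=17.0000 raw=[17.0000 17.0000]
Wrap final raw readings (mod 100): 17.0000 mod 100 = 17.0000; 17.0000 mod 100 = 17.0000

Answer: 17.0000 17.0000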